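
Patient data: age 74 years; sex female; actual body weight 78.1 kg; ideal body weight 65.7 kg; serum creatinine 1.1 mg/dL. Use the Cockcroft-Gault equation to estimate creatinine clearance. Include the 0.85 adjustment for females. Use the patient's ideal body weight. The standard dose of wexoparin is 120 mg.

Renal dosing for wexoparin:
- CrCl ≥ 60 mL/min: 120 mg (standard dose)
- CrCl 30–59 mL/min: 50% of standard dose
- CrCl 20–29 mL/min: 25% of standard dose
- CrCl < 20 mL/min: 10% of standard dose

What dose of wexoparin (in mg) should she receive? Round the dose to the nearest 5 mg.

CrCl = (140 − 74) × 65.7 / (72 × 1.1) × 0.85 = 4336.2 / 79.20 × 0.85 ≈ 46.5 mL/min
CrCl ≈ 47 mL/min → bracket 30–59 mL/min.
50% of 120 mg = 60 mg

60 mg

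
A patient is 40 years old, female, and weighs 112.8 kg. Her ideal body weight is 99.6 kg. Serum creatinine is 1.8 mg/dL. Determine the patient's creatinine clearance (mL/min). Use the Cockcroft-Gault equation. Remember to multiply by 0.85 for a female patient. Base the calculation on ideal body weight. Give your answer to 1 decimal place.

65.3 mL/min

CrCl = (140 − 40) × 99.6 / (72 × 1.8) × 0.85 = 9960.0 / 129.60 × 0.85 ≈ 65.3 mL/min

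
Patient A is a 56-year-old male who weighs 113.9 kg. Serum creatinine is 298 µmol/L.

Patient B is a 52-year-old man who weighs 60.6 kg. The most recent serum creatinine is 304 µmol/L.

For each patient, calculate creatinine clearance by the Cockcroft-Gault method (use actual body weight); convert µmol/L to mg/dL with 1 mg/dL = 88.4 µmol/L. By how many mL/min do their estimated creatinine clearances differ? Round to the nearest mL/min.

18 mL/min

Patient A: SCr = 298 / 88.4 = 3.371 mg/dL
Patient A: CrCl = (140 − 56) × 113.9 / (72 × 3.371) = 9567.6 / 242.71 ≈ 39.4 mL/min
Patient B: SCr = 304 / 88.4 = 3.439 mg/dL
Patient B: CrCl = (140 − 52) × 60.6 / (72 × 3.439) = 5332.8 / 247.61 ≈ 21.5 mL/min
|39.4 − 21.5| = 17.9 mL/min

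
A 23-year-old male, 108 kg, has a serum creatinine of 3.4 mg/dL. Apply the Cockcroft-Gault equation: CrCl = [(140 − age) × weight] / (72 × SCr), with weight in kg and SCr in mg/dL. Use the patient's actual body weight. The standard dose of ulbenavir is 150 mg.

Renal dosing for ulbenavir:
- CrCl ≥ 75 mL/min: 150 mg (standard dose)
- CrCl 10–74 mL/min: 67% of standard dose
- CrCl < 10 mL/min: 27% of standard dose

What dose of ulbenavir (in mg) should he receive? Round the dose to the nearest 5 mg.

100 mg

CrCl = (140 − 23) × 108 / (72 × 3.4) = 12636.0 / 244.80 ≈ 51.6 mL/min
CrCl ≈ 52 mL/min → bracket 10–74 mL/min.
67% of 150 mg = 100.5 mg → 100 mg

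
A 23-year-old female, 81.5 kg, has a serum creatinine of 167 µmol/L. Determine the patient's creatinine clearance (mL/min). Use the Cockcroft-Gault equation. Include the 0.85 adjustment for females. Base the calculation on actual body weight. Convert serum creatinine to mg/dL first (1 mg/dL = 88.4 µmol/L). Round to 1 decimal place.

SCr = 167 / 88.4 = 1.889 mg/dL
CrCl = (140 − 23) × 81.5 / (72 × 1.889) × 0.85 = 9535.5 / 136.01 × 0.85 ≈ 59.6 mL/min

59.6 mL/min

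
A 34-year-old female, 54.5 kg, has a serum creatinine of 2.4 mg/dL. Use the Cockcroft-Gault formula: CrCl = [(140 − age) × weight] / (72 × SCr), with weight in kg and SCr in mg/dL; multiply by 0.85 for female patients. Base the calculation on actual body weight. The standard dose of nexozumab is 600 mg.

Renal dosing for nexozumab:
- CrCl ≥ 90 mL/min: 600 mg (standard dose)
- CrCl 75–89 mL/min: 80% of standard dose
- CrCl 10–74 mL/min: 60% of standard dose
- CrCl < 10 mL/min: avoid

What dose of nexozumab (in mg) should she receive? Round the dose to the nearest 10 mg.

CrCl = (140 − 34) × 54.5 / (72 × 2.4) × 0.85 = 5777.0 / 172.80 × 0.85 ≈ 28.4 mL/min
CrCl ≈ 28 mL/min → bracket 10–74 mL/min.
60% of 600 mg = 360 mg

360 mg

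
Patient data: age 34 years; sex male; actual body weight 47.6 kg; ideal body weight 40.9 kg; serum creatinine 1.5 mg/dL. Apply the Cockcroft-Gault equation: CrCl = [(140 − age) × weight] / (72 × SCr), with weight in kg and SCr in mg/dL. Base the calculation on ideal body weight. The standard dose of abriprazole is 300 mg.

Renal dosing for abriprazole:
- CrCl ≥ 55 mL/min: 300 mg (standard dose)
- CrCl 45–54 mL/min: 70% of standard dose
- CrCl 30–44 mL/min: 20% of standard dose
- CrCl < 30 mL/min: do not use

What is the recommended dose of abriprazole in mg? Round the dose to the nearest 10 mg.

60 mg

CrCl = (140 − 34) × 40.9 / (72 × 1.5) = 4335.4 / 108.00 ≈ 40.1 mL/min
CrCl ≈ 40 mL/min → bracket 30–44 mL/min.
20% of 300 mg = 60 mg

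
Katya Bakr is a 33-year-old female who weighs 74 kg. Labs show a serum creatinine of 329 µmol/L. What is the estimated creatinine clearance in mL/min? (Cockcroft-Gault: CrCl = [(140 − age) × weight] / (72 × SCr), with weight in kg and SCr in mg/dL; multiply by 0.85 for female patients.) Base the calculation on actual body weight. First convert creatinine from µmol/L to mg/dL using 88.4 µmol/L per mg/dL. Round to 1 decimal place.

SCr = 329 / 88.4 = 3.722 mg/dL
CrCl = (140 − 33) × 74 / (72 × 3.722) × 0.85 = 7918.0 / 267.98 × 0.85 ≈ 25.1 mL/min

25.1 mL/min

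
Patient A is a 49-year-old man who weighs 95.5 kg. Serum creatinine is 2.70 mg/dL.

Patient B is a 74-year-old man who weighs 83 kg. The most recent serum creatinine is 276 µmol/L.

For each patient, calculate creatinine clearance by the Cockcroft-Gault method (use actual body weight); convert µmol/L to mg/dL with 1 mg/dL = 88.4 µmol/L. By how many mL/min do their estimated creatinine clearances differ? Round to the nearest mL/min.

20 mL/min

Patient A: CrCl = (140 − 49) × 95.5 / (72 × 2.7) = 8690.5 / 194.40 ≈ 44.7 mL/min
Patient B: SCr = 276 / 88.4 = 3.122 mg/dL
Patient B: CrCl = (140 − 74) × 83 / (72 × 3.122) = 5478.0 / 224.78 ≈ 24.4 mL/min
|44.7 − 24.4| = 20.3 mL/min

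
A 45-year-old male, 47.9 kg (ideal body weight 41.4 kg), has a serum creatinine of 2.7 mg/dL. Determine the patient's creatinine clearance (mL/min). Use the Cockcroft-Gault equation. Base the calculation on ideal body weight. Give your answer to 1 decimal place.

CrCl = (140 − 45) × 41.4 / (72 × 2.7) = 3933.0 / 194.40 ≈ 20.2 mL/min

20.2 mL/min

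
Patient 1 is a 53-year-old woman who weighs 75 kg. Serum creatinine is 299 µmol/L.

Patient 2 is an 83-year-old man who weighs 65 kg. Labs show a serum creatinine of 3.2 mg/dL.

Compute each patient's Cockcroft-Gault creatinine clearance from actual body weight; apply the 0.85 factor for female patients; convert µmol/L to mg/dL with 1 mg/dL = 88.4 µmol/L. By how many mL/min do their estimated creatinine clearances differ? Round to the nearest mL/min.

7 mL/min

Patient 1: SCr = 299 / 88.4 = 3.382 mg/dL
Patient 1: CrCl = (140 − 53) × 75 / (72 × 3.382) × 0.85 = 6525.0 / 243.50 × 0.85 ≈ 22.8 mL/min
Patient 2: CrCl = (140 − 83) × 65 / (72 × 3.2) = 3705.0 / 230.40 ≈ 16.1 mL/min
|22.8 − 16.1| = 6.7 mL/min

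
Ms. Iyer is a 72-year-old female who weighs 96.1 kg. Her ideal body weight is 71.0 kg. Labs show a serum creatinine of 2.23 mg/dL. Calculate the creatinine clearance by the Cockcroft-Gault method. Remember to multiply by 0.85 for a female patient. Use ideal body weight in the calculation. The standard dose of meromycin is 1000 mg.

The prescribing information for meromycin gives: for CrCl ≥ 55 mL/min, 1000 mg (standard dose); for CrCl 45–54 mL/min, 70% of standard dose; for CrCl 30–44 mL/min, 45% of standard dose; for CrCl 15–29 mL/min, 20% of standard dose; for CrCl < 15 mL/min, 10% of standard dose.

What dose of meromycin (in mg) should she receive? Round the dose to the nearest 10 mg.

CrCl = (140 − 72) × 71 / (72 × 2.23) × 0.85 = 4828.0 / 160.56 × 0.85 ≈ 25.6 mL/min
CrCl ≈ 26 mL/min → bracket 15–29 mL/min.
20% of 1000 mg = 200 mg

200 mg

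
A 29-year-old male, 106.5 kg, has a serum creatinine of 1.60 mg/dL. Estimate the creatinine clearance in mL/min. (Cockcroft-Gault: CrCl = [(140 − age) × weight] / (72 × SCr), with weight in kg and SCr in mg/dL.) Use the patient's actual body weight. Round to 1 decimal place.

CrCl = (140 − 29) × 106.5 / (72 × 1.6) = 11821.5 / 115.20 ≈ 102.6 mL/min

102.6 mL/min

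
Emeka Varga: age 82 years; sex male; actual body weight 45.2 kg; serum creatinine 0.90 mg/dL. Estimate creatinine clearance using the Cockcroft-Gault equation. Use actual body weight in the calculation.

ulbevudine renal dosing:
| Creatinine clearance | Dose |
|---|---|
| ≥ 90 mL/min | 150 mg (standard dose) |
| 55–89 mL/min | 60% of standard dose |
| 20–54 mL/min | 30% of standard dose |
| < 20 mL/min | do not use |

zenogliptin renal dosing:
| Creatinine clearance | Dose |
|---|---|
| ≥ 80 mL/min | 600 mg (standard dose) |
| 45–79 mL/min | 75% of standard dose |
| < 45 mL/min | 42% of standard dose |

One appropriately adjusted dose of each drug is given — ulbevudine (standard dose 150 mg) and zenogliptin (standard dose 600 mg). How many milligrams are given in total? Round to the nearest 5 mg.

CrCl = (140 − 82) × 45.2 / (72 × 0.9) = 2621.6 / 64.80 ≈ 40.5 mL/min
CrCl ≈ 40 mL/min.
ulbevudine: 20–54 mL/min → 30% of 150 mg = 45 mg.
zenogliptin: < 45 mL/min → 42% of 600 mg = 252 mg.
Total = 45 + 252 = 297 mg.

295 mg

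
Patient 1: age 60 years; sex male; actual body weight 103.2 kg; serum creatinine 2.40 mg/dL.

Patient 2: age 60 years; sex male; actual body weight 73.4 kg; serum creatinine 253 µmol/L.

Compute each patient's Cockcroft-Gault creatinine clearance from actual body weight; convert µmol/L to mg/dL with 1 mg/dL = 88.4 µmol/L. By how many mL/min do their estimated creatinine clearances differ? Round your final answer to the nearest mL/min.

19 mL/min

Patient 1: CrCl = (140 − 60) × 103.2 / (72 × 2.4) = 8256.0 / 172.80 ≈ 47.8 mL/min
Patient 2: SCr = 253 / 88.4 = 2.862 mg/dL
Patient 2: CrCl = (140 − 60) × 73.4 / (72 × 2.862) = 5872.0 / 206.06 ≈ 28.5 mL/min
|47.8 − 28.5| = 19.3 mL/min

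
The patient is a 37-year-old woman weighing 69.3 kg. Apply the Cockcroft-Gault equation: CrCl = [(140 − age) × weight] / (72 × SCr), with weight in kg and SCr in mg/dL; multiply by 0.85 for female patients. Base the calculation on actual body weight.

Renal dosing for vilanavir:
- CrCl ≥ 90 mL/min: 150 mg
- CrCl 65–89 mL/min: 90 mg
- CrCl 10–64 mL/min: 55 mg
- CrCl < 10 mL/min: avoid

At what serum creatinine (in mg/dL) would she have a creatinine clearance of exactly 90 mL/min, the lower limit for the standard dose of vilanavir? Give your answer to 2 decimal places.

Standard dose requires CrCl ≥ 90 mL/min.
Set (140 − 37) × 69.3 × 0.85 / (72 × SCr) = 90
SCr = (140 − 37) × 69.3 × 0.85 / (72 × 90) = 0.936 mg/dL

0.94 mg/dL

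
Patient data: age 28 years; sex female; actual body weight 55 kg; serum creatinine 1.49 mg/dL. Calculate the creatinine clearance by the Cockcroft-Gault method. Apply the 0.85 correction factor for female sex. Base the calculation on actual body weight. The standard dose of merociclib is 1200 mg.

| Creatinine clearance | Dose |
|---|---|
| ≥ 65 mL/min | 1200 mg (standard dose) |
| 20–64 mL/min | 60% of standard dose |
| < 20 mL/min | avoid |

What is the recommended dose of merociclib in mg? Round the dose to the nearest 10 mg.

720 mg

CrCl = (140 − 28) × 55 / (72 × 1.49) × 0.85 = 6160.0 / 107.28 × 0.85 ≈ 48.8 mL/min
CrCl ≈ 49 mL/min → bracket 20–64 mL/min.
60% of 1200 mg = 720 mg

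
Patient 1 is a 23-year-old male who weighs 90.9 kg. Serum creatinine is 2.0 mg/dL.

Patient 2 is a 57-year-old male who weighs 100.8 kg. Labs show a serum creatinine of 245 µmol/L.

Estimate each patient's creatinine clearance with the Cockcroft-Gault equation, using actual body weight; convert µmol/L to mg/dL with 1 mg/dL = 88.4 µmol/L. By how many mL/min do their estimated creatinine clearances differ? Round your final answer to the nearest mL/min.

32 mL/min

Patient 1: CrCl = (140 − 23) × 90.9 / (72 × 2) = 10635.3 / 144.00 ≈ 73.9 mL/min
Patient 2: SCr = 245 / 88.4 = 2.771 mg/dL
Patient 2: CrCl = (140 − 57) × 100.8 / (72 × 2.771) = 8366.4 / 199.51 ≈ 41.9 mL/min
|73.9 − 41.9| = 32.0 mL/min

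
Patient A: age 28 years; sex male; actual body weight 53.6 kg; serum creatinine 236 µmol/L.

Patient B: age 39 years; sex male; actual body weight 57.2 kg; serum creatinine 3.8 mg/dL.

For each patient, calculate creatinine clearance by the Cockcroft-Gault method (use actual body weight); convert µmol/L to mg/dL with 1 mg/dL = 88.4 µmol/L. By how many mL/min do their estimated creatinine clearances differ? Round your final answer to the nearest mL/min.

Patient A: SCr = 236 / 88.4 = 2.67 mg/dL
Patient A: CrCl = (140 − 28) × 53.6 / (72 × 2.67) = 6003.2 / 192.24 ≈ 31.2 mL/min
Patient B: CrCl = (140 − 39) × 57.2 / (72 × 3.8) = 5777.2 / 273.60 ≈ 21.1 mL/min
|31.2 − 21.1| = 10.1 mL/min

10 mL/min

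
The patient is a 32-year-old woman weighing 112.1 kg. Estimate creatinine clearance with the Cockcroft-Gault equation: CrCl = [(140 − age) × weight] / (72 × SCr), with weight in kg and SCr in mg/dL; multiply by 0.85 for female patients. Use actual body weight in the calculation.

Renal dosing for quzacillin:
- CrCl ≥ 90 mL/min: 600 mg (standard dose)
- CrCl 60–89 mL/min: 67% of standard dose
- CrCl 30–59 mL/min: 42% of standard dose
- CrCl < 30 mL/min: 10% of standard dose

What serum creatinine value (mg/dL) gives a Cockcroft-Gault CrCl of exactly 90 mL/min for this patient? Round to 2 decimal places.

Standard dose requires CrCl ≥ 90 mL/min.
Set (140 − 32) × 112.1 × 0.85 / (72 × SCr) = 90
SCr = (140 − 32) × 112.1 × 0.85 / (72 × 90) = 1.588 mg/dL

1.59 mg/dL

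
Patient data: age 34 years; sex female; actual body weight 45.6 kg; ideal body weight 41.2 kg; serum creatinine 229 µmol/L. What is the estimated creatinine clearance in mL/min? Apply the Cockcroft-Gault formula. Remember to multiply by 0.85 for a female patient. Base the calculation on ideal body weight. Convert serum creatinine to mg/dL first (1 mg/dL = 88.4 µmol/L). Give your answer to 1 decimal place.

SCr = 229 / 88.4 = 2.59 mg/dL
CrCl = (140 − 34) × 41.2 / (72 × 2.59) × 0.85 = 4367.2 / 186.48 × 0.85 ≈ 19.9 mL/min

19.9 mL/min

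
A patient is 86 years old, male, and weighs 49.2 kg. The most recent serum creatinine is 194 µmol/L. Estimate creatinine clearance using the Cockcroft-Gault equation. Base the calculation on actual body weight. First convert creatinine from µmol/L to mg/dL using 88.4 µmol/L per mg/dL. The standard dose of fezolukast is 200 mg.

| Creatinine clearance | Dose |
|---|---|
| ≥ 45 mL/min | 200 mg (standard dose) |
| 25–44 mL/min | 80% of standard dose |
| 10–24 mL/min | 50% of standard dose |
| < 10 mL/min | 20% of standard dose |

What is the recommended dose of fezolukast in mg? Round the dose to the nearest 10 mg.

100 mg

SCr = 194 / 88.4 = 2.195 mg/dL
CrCl = (140 − 86) × 49.2 / (72 × 2.195) = 2656.8 / 158.04 ≈ 16.8 mL/min
CrCl ≈ 17 mL/min → bracket 10–24 mL/min.
50% of 200 mg = 100 mg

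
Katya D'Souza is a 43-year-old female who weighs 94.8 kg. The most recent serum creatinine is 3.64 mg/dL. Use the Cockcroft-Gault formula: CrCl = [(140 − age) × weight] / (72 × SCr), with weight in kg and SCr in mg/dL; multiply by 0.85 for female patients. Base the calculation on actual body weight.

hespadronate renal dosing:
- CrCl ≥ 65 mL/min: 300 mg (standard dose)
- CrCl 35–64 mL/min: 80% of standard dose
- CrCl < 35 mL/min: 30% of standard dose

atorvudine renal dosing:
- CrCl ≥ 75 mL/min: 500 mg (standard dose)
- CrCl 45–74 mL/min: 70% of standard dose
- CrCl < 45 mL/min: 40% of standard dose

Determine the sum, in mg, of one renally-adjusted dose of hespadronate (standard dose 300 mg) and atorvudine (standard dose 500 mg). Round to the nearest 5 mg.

290 mg

CrCl = (140 − 43) × 94.8 / (72 × 3.64) × 0.85 = 9195.6 / 262.08 × 0.85 ≈ 29.8 mL/min
CrCl ≈ 30 mL/min.
hespadronate: < 35 mL/min → 30% of 300 mg = 90 mg.
atorvudine: < 45 mL/min → 40% of 500 mg = 200 mg.
Total = 90 + 200 = 290 mg.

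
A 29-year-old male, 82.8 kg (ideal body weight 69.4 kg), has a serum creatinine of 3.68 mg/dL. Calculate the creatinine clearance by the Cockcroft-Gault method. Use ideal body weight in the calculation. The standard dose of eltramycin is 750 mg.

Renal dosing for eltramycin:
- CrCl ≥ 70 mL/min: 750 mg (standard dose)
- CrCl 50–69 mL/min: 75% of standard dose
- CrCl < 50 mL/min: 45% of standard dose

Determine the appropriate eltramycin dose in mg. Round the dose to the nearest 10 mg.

CrCl = (140 − 29) × 69.4 / (72 × 3.68) = 7703.4 / 264.96 ≈ 29.1 mL/min
CrCl ≈ 29 mL/min → bracket < 50 mL/min.
45% of 750 mg = 337.5 mg → 340 mg

340 mg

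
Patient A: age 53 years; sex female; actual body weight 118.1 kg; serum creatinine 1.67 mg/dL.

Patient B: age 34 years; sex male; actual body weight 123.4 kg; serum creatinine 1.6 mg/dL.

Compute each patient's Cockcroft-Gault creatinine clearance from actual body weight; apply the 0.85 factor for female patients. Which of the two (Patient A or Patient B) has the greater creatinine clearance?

Patient A: CrCl = (140 − 53) × 118.1 / (72 × 1.67) × 0.85 = 10274.7 / 120.24 × 0.85 ≈ 72.6 mL/min
Patient B: CrCl = (140 − 34) × 123.4 / (72 × 1.6) = 13080.4 / 115.20 ≈ 113.5 mL/min
72.6 vs 113.5 mL/min → Patient B is higher.

Patient B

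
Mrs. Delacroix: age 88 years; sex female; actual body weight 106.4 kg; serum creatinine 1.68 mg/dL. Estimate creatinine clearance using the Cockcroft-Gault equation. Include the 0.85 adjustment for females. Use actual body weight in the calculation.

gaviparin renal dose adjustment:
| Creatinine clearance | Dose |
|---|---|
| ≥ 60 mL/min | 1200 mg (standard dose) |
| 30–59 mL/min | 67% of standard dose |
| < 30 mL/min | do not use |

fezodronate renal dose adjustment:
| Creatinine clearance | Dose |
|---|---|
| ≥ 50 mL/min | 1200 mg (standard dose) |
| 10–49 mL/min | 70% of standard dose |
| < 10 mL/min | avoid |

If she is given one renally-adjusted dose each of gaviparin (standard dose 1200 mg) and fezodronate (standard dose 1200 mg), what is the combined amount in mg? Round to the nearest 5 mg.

1645 mg

CrCl = (140 − 88) × 106.4 / (72 × 1.68) × 0.85 = 5532.8 / 120.96 × 0.85 ≈ 38.9 mL/min
CrCl ≈ 39 mL/min.
gaviparin: 30–59 mL/min → 67% of 1200 mg = 804 mg.
fezodronate: 10–49 mL/min → 70% of 1200 mg = 840 mg.
Total = 804 + 840 = 1644 mg.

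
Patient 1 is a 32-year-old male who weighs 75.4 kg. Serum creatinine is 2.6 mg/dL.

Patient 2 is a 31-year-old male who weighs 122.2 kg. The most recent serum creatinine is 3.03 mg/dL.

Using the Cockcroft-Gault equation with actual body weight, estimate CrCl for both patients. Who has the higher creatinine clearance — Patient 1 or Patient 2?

Patient 1: CrCl = (140 − 32) × 75.4 / (72 × 2.6) = 8143.2 / 187.20 ≈ 43.5 mL/min
Patient 2: CrCl = (140 − 31) × 122.2 / (72 × 3.03) = 13319.8 / 218.16 ≈ 61.1 mL/min
43.5 vs 61.1 mL/min → Patient 2 is higher.

Patient 2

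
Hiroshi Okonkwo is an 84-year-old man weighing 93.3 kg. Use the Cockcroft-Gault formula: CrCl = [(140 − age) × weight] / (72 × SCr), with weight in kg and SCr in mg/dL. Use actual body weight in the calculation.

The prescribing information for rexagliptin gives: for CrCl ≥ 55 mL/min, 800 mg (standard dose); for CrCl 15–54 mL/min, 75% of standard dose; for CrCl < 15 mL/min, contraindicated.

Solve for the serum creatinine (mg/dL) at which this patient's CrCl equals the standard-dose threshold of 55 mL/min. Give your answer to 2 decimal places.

Standard dose requires CrCl ≥ 55 mL/min.
Set (140 − 84) × 93.3 / (72 × SCr) = 55
SCr = (140 − 84) × 93.3 / (72 × 55) = 1.319 mg/dL

1.32 mg/dL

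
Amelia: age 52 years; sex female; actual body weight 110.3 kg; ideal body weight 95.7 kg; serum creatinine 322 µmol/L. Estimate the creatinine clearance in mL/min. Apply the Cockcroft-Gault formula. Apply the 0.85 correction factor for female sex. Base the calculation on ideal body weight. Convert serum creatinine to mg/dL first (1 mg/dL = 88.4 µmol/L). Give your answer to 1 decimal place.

27.3 mL/min

SCr = 322 / 88.4 = 3.643 mg/dL
CrCl = (140 − 52) × 95.7 / (72 × 3.643) × 0.85 = 8421.6 / 262.30 × 0.85 ≈ 27.3 mL/min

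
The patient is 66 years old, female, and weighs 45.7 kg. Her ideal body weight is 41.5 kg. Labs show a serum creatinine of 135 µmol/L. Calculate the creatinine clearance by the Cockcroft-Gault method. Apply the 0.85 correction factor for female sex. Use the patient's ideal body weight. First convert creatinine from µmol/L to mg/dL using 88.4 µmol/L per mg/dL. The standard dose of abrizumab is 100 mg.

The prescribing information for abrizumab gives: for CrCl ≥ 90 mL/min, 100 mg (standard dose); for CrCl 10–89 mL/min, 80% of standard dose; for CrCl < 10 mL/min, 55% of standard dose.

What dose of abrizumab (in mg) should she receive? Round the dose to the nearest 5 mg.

80 mg

SCr = 135 / 88.4 = 1.527 mg/dL
CrCl = (140 − 66) × 41.5 / (72 × 1.527) × 0.85 = 3071.0 / 109.94 × 0.85 ≈ 23.7 mL/min
CrCl ≈ 24 mL/min → bracket 10–89 mL/min.
80% of 100 mg = 80 mg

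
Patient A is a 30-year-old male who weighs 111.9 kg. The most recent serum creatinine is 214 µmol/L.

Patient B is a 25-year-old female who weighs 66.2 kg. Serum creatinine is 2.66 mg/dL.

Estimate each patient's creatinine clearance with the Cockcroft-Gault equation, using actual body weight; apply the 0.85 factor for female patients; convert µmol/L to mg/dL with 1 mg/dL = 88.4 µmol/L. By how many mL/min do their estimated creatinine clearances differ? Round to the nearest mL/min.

Patient A: SCr = 214 / 88.4 = 2.421 mg/dL
Patient A: CrCl = (140 − 30) × 111.9 / (72 × 2.421) = 12309.0 / 174.31 ≈ 70.6 mL/min
Patient B: CrCl = (140 − 25) × 66.2 / (72 × 2.66) × 0.85 = 7613.0 / 191.52 × 0.85 ≈ 33.8 mL/min
|70.6 − 33.8| = 36.8 mL/min

37 mL/min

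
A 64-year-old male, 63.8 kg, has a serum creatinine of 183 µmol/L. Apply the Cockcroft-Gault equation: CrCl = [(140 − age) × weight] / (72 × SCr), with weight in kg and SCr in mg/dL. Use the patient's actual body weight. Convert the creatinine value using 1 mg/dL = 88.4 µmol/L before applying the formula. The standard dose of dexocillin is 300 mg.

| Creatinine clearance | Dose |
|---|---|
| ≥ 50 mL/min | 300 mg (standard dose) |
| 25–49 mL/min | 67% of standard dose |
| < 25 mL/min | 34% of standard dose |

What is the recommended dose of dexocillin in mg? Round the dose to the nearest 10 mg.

SCr = 183 / 88.4 = 2.07 mg/dL
CrCl = (140 − 64) × 63.8 / (72 × 2.07) = 4848.8 / 149.04 ≈ 32.5 mL/min
CrCl ≈ 33 mL/min → bracket 25–49 mL/min.
67% of 300 mg = 201 mg → 200 mg

200 mg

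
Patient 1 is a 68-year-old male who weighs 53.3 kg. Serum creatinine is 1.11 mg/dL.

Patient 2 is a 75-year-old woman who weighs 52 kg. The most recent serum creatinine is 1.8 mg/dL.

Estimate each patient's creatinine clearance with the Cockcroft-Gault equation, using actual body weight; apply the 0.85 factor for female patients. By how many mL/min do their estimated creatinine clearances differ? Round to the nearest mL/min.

26 mL/min

Patient 1: CrCl = (140 − 68) × 53.3 / (72 × 1.11) = 3837.6 / 79.92 ≈ 48.0 mL/min
Patient 2: CrCl = (140 − 75) × 52 / (72 × 1.8) × 0.85 = 3380.0 / 129.60 × 0.85 ≈ 22.2 mL/min
|48.0 − 22.2| = 25.8 mL/min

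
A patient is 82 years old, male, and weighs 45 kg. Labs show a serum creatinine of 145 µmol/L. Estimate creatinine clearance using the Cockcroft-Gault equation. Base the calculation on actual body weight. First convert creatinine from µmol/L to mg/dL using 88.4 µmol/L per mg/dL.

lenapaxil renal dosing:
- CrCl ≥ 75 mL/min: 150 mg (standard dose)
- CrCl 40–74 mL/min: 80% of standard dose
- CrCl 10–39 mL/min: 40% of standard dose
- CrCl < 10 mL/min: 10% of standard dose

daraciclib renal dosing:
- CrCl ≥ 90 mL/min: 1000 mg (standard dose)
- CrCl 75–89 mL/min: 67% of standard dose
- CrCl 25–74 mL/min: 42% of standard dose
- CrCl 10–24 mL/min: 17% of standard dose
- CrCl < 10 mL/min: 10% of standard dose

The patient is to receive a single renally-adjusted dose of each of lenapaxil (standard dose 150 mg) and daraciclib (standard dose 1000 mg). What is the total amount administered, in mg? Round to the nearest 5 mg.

SCr = 145 / 88.4 = 1.64 mg/dL
CrCl = (140 − 82) × 45 / (72 × 1.64) = 2610.0 / 118.08 ≈ 22.1 mL/min
CrCl ≈ 22 mL/min.
lenapaxil: 10–39 mL/min → 40% of 150 mg = 60 mg.
daraciclib: 10–24 mL/min → 17% of 1000 mg = 170 mg.
Total = 60 + 170 = 230 mg.

230 mg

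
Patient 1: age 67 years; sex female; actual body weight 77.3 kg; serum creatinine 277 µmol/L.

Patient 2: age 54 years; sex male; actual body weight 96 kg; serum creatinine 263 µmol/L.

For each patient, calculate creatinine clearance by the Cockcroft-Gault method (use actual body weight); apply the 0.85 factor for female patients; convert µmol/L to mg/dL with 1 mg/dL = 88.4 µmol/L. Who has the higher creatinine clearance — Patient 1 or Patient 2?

Patient 2

Patient 1: SCr = 277 / 88.4 = 3.133 mg/dL
Patient 1: CrCl = (140 − 67) × 77.3 / (72 × 3.133) × 0.85 = 5642.9 / 225.58 × 0.85 ≈ 21.3 mL/min
Patient 2: SCr = 263 / 88.4 = 2.975 mg/dL
Patient 2: CrCl = (140 − 54) × 96 / (72 × 2.975) = 8256.0 / 214.20 ≈ 38.5 mL/min
21.3 vs 38.5 mL/min → Patient 2 is higher.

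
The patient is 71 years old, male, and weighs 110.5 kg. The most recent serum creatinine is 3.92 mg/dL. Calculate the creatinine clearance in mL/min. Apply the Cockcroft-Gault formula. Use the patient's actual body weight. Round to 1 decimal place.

CrCl = (140 − 71) × 110.5 / (72 × 3.92) = 7624.5 / 282.24 ≈ 27.0 mL/min

27.0 mL/min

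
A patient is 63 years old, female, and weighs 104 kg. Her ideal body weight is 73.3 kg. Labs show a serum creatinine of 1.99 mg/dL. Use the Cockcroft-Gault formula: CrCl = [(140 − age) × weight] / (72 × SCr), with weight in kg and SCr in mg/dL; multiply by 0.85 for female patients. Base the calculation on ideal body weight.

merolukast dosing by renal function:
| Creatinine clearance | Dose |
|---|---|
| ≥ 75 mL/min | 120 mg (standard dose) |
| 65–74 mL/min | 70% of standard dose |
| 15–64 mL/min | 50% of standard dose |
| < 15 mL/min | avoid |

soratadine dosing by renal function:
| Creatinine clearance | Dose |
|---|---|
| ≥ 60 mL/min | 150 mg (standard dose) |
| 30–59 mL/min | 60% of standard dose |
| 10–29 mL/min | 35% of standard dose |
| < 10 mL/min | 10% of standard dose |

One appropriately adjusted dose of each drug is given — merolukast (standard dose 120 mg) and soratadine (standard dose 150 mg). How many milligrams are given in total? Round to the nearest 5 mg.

150 mg

CrCl = (140 − 63) × 73.3 / (72 × 1.99) × 0.85 = 5644.1 / 143.28 × 0.85 ≈ 33.5 mL/min
CrCl ≈ 33 mL/min.
merolukast: 15–64 mL/min → 50% of 120 mg = 60 mg.
soratadine: 30–59 mL/min → 60% of 150 mg = 90 mg.
Total = 60 + 90 = 150 mg.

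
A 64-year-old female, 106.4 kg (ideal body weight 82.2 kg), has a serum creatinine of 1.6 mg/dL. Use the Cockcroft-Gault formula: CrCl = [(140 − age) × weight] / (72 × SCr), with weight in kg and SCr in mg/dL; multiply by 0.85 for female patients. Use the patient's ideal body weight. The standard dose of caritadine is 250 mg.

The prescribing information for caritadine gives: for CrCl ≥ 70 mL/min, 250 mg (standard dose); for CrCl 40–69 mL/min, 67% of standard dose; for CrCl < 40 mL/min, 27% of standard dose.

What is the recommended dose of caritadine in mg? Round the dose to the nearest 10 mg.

170 mg

CrCl = (140 − 64) × 82.2 / (72 × 1.6) × 0.85 = 6247.2 / 115.20 × 0.85 ≈ 46.1 mL/min
CrCl ≈ 46 mL/min → bracket 40–69 mL/min.
67% of 250 mg = 167.5 mg → 170 mg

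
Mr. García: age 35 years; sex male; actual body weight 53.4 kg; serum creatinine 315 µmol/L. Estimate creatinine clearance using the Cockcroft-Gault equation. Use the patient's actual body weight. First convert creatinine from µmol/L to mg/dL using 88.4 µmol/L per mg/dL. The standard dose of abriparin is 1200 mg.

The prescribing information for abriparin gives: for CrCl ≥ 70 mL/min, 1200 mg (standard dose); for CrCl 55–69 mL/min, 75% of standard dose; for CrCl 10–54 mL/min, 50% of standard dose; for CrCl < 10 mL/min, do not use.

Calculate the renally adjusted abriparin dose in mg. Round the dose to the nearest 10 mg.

600 mg

SCr = 315 / 88.4 = 3.563 mg/dL
CrCl = (140 − 35) × 53.4 / (72 × 3.563) = 5607.0 / 256.54 ≈ 21.9 mL/min
CrCl ≈ 22 mL/min → bracket 10–54 mL/min.
50% of 1200 mg = 600 mg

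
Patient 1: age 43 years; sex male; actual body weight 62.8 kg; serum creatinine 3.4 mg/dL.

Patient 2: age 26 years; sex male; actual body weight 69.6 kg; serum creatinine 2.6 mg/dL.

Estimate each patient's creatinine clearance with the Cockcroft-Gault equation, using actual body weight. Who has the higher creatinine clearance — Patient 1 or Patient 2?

Patient 1: CrCl = (140 − 43) × 62.8 / (72 × 3.4) = 6091.6 / 244.80 ≈ 24.9 mL/min
Patient 2: CrCl = (140 − 26) × 69.6 / (72 × 2.6) = 7934.4 / 187.20 ≈ 42.4 mL/min
24.9 vs 42.4 mL/min → Patient 2 is higher.

Patient 2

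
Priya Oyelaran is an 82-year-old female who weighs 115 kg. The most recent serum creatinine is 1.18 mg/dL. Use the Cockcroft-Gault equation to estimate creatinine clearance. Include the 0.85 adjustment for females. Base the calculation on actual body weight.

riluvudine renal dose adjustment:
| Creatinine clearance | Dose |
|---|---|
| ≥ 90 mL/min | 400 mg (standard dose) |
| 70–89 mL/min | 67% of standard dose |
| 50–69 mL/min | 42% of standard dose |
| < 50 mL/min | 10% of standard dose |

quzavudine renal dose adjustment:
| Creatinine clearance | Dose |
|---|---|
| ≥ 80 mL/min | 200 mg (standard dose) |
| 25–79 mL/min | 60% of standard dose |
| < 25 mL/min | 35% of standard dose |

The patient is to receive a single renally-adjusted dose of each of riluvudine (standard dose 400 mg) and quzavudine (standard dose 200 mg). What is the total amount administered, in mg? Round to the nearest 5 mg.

CrCl = (140 − 82) × 115 / (72 × 1.18) × 0.85 = 6670.0 / 84.96 × 0.85 ≈ 66.7 mL/min
CrCl ≈ 67 mL/min.
riluvudine: 50–69 mL/min → 42% of 400 mg = 168 mg.
quzavudine: 25–79 mL/min → 60% of 200 mg = 120 mg.
Total = 168 + 120 = 288 mg.

290 mg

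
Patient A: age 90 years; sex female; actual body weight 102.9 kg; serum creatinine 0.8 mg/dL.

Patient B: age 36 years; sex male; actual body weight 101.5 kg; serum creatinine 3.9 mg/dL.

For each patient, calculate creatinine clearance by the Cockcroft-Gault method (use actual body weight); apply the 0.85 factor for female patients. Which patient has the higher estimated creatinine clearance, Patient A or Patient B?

Patient A: CrCl = (140 − 90) × 102.9 / (72 × 0.8) × 0.85 = 5145.0 / 57.60 × 0.85 ≈ 75.9 mL/min
Patient B: CrCl = (140 − 36) × 101.5 / (72 × 3.9) = 10556.0 / 280.80 ≈ 37.6 mL/min
75.9 vs 37.6 mL/min → Patient A is higher.

Patient A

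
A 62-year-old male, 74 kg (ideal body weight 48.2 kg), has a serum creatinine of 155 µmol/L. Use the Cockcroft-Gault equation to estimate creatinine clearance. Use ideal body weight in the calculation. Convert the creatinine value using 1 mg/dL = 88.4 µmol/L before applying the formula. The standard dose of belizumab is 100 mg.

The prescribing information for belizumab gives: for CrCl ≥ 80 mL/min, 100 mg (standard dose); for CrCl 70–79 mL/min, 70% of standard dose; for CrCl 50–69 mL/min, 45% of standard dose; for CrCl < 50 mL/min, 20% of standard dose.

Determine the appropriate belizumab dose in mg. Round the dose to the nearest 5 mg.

20 mg

SCr = 155 / 88.4 = 1.753 mg/dL
CrCl = (140 − 62) × 48.2 / (72 × 1.753) = 3759.6 / 126.22 ≈ 29.8 mL/min
CrCl ≈ 30 mL/min → bracket < 50 mL/min.
20% of 100 mg = 20 mg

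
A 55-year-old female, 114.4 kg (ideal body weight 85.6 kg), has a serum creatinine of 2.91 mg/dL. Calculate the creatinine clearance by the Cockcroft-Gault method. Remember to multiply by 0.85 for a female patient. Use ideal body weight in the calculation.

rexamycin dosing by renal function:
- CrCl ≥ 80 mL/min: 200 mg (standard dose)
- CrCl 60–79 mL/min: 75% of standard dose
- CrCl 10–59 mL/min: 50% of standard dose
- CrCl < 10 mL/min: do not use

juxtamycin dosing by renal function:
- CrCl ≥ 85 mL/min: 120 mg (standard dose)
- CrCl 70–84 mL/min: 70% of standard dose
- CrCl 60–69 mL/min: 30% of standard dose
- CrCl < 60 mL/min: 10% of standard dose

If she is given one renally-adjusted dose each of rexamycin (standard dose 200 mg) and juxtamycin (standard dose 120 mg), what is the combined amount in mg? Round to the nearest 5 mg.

CrCl = (140 − 55) × 85.6 / (72 × 2.91) × 0.85 = 7276.0 / 209.52 × 0.85 ≈ 29.5 mL/min
CrCl ≈ 30 mL/min.
rexamycin: 10–59 mL/min → 50% of 200 mg = 100 mg.
juxtamycin: < 60 mL/min → 10% of 120 mg = 12 mg.
Total = 100 + 12 = 112 mg.

110 mg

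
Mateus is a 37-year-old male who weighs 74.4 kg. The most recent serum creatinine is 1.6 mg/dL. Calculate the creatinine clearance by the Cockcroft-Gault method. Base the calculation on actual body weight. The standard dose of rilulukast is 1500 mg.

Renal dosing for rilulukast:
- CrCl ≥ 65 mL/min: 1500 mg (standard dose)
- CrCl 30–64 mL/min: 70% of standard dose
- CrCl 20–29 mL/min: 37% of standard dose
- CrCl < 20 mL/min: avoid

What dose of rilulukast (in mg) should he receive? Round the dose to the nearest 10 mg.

CrCl = (140 − 37) × 74.4 / (72 × 1.6) = 7663.2 / 115.20 ≈ 66.5 mL/min
CrCl ≈ 67 mL/min → bracket ≥ 65 mL/min.
100% of 1500 mg = 1500 mg

1500 mg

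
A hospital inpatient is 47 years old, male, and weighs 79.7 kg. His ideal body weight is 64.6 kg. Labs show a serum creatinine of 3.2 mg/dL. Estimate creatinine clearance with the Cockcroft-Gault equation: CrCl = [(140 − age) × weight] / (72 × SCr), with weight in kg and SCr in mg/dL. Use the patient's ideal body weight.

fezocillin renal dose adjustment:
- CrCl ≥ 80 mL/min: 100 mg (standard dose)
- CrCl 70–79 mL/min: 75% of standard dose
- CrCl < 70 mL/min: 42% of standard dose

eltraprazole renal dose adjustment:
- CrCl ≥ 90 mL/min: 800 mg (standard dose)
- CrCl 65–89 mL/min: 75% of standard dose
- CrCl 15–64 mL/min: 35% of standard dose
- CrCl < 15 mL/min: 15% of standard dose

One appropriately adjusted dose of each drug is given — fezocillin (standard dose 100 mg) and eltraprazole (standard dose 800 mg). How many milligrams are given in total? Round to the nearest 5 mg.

320 mg

CrCl = (140 − 47) × 64.6 / (72 × 3.2) = 6007.8 / 230.40 ≈ 26.1 mL/min
CrCl ≈ 26 mL/min.
fezocillin: < 70 mL/min → 42% of 100 mg = 42 mg.
eltraprazole: 15–64 mL/min → 35% of 800 mg = 280 mg.
Total = 42 + 280 = 322 mg.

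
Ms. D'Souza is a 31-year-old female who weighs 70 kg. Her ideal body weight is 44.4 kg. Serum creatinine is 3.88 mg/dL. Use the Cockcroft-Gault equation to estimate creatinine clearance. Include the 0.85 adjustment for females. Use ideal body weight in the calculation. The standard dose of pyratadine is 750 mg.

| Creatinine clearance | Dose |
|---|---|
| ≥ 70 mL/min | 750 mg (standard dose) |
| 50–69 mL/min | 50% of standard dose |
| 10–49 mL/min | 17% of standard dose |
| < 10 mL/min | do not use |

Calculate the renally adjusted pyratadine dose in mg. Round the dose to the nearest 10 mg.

CrCl = (140 − 31) × 44.4 / (72 × 3.88) × 0.85 = 4839.6 / 279.36 × 0.85 ≈ 14.7 mL/min
CrCl ≈ 15 mL/min → bracket 10–49 mL/min.
17% of 750 mg = 127.5 mg → 130 mg

130 mg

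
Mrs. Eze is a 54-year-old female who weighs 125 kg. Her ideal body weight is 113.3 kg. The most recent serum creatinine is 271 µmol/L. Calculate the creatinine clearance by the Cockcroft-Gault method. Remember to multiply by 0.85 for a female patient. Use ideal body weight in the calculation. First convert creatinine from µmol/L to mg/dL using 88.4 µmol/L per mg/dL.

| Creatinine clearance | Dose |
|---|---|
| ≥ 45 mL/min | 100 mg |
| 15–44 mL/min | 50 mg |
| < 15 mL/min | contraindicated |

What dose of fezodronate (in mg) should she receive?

50 mg

SCr = 271 / 88.4 = 3.066 mg/dL
CrCl = (140 − 54) × 113.3 / (72 × 3.066) × 0.85 = 9743.8 / 220.75 × 0.85 ≈ 37.5 mL/min
CrCl ≈ 38 mL/min → bracket 15–44 mL/min.
Dose for this bracket: 50 mg.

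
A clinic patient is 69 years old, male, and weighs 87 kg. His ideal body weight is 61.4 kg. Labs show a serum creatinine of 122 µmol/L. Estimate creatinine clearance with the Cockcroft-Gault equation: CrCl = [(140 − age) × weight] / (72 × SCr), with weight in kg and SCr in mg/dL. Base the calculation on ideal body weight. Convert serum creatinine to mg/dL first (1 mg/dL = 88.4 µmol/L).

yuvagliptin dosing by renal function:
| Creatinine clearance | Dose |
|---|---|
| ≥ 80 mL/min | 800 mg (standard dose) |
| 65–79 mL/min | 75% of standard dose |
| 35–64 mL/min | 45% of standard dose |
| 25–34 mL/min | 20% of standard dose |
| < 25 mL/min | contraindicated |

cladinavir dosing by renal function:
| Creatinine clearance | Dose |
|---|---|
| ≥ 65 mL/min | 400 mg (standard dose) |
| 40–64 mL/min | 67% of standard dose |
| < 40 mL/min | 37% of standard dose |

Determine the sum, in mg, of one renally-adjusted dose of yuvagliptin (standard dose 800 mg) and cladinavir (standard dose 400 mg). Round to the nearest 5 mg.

SCr = 122 / 88.4 = 1.38 mg/dL
CrCl = (140 − 69) × 61.4 / (72 × 1.38) = 4359.4 / 99.36 ≈ 43.9 mL/min
CrCl ≈ 44 mL/min.
yuvagliptin: 35–64 mL/min → 45% of 800 mg = 360 mg.
cladinavir: 40–64 mL/min → 67% of 400 mg = 268 mg.
Total = 360 + 268 = 628 mg.

630 mg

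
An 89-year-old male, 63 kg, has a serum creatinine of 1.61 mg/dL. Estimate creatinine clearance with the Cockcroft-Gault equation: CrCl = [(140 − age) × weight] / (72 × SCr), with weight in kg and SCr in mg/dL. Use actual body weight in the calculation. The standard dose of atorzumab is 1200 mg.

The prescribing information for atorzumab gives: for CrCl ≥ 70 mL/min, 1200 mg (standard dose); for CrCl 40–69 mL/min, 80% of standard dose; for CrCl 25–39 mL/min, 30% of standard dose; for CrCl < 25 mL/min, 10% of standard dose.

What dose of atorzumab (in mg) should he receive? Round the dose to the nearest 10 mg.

360 mg

CrCl = (140 − 89) × 63 / (72 × 1.61) = 3213.0 / 115.92 ≈ 27.7 mL/min
CrCl ≈ 28 mL/min → bracket 25–39 mL/min.
30% of 1200 mg = 360 mg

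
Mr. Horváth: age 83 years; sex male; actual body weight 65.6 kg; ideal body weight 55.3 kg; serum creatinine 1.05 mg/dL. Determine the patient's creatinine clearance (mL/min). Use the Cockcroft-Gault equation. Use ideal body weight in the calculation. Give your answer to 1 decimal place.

41.7 mL/min

CrCl = (140 − 83) × 55.3 / (72 × 1.05) = 3152.1 / 75.60 ≈ 41.7 mL/min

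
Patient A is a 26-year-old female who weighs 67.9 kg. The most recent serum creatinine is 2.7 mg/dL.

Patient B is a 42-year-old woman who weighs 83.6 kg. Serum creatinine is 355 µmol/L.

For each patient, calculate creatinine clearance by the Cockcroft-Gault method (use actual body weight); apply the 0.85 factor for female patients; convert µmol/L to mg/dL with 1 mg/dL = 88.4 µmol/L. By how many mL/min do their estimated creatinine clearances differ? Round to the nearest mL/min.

Patient A: CrCl = (140 − 26) × 67.9 / (72 × 2.7) × 0.85 = 7740.6 / 194.40 × 0.85 ≈ 33.8 mL/min
Patient B: SCr = 355 / 88.4 = 4.016 mg/dL
Patient B: CrCl = (140 − 42) × 83.6 / (72 × 4.016) × 0.85 = 8192.8 / 289.15 × 0.85 ≈ 24.1 mL/min
|33.8 − 24.1| = 9.7 mL/min

10 mL/min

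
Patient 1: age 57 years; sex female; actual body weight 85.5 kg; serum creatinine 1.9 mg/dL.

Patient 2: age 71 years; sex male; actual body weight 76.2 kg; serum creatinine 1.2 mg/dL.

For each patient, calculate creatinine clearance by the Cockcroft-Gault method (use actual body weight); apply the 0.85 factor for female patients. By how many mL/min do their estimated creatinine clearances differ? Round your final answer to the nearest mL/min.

Patient 1: CrCl = (140 − 57) × 85.5 / (72 × 1.9) × 0.85 = 7096.5 / 136.80 × 0.85 ≈ 44.1 mL/min
Patient 2: CrCl = (140 − 71) × 76.2 / (72 × 1.2) = 5257.8 / 86.40 ≈ 60.9 mL/min
|44.1 − 60.9| = 16.8 mL/min

17 mL/min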